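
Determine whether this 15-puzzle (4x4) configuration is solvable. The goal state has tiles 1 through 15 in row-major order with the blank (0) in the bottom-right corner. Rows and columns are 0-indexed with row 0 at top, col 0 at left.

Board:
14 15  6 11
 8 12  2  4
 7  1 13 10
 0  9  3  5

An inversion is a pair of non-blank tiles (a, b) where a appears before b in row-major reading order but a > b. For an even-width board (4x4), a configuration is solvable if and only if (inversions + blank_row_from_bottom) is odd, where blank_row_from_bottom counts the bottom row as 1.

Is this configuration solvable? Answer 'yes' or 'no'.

Answer: no

Derivation:
Inversions: 69
Blank is in row 3 (0-indexed from top), which is row 1 counting from the bottom (bottom = 1).
69 + 1 = 70, which is even, so the puzzle is not solvable.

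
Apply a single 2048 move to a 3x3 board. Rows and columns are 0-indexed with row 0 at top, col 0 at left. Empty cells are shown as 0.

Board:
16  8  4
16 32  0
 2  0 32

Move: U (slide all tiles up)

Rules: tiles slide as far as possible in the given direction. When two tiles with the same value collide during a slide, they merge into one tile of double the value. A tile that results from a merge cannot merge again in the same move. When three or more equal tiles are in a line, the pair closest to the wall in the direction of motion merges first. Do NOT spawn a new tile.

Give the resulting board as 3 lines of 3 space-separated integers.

Slide up:
col 0: [16, 16, 2] -> [32, 2, 0]
col 1: [8, 32, 0] -> [8, 32, 0]
col 2: [4, 0, 32] -> [4, 32, 0]

Answer: 32  8  4
 2 32 32
 0  0  0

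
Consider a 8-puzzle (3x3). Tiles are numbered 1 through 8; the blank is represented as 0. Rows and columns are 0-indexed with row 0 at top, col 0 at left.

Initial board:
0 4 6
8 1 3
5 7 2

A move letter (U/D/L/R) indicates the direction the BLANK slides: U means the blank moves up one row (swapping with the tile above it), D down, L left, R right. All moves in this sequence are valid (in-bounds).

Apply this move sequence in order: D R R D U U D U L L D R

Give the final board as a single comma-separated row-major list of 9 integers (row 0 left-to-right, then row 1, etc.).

Answer: 1, 8, 4, 3, 0, 6, 5, 7, 2

Derivation:
After move 1 (D):
8 4 6
0 1 3
5 7 2

After move 2 (R):
8 4 6
1 0 3
5 7 2

After move 3 (R):
8 4 6
1 3 0
5 7 2

After move 4 (D):
8 4 6
1 3 2
5 7 0

After move 5 (U):
8 4 6
1 3 0
5 7 2

After move 6 (U):
8 4 0
1 3 6
5 7 2

After move 7 (D):
8 4 6
1 3 0
5 7 2

After move 8 (U):
8 4 0
1 3 6
5 7 2

After move 9 (L):
8 0 4
1 3 6
5 7 2

After move 10 (L):
0 8 4
1 3 6
5 7 2

After move 11 (D):
1 8 4
0 3 6
5 7 2

After move 12 (R):
1 8 4
3 0 6
5 7 2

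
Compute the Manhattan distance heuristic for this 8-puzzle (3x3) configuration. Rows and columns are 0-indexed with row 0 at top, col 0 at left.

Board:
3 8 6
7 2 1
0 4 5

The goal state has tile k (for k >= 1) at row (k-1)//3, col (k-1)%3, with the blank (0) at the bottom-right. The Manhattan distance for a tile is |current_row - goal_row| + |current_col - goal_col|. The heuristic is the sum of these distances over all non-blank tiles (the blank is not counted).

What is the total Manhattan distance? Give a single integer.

Answer: 14

Derivation:
Tile 3: (0,0)->(0,2) = 2
Tile 8: (0,1)->(2,1) = 2
Tile 6: (0,2)->(1,2) = 1
Tile 7: (1,0)->(2,0) = 1
Tile 2: (1,1)->(0,1) = 1
Tile 1: (1,2)->(0,0) = 3
Tile 4: (2,1)->(1,0) = 2
Tile 5: (2,2)->(1,1) = 2
Sum: 2 + 2 + 1 + 1 + 1 + 3 + 2 + 2 = 14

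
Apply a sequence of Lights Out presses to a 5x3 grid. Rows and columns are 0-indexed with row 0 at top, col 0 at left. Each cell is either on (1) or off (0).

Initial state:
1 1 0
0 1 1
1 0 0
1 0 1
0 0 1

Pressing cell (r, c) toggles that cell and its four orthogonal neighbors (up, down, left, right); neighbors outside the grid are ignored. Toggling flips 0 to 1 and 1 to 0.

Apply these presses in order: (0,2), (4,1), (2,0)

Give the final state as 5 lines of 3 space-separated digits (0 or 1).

Answer: 1 0 1
1 1 0
0 1 0
0 1 1
1 1 0

Derivation:
After press 1 at (0,2):
1 0 1
0 1 0
1 0 0
1 0 1
0 0 1

After press 2 at (4,1):
1 0 1
0 1 0
1 0 0
1 1 1
1 1 0

After press 3 at (2,0):
1 0 1
1 1 0
0 1 0
0 1 1
1 1 0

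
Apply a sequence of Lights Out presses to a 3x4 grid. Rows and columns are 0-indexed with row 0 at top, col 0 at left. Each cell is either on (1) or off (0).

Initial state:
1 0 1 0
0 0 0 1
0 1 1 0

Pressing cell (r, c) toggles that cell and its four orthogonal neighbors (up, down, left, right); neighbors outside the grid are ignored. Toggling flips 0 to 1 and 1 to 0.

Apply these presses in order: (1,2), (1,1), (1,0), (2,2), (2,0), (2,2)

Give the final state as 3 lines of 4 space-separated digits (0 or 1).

After press 1 at (1,2):
1 0 0 0
0 1 1 0
0 1 0 0

After press 2 at (1,1):
1 1 0 0
1 0 0 0
0 0 0 0

After press 3 at (1,0):
0 1 0 0
0 1 0 0
1 0 0 0

After press 4 at (2,2):
0 1 0 0
0 1 1 0
1 1 1 1

After press 5 at (2,0):
0 1 0 0
1 1 1 0
0 0 1 1

After press 6 at (2,2):
0 1 0 0
1 1 0 0
0 1 0 0

Answer: 0 1 0 0
1 1 0 0
0 1 0 0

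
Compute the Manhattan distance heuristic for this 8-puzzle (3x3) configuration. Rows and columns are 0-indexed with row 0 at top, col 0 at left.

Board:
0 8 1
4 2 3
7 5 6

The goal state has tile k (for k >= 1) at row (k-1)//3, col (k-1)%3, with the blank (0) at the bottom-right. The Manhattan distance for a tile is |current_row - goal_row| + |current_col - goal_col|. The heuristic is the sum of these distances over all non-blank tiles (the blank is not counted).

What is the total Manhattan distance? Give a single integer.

Tile 8: at (0,1), goal (2,1), distance |0-2|+|1-1| = 2
Tile 1: at (0,2), goal (0,0), distance |0-0|+|2-0| = 2
Tile 4: at (1,0), goal (1,0), distance |1-1|+|0-0| = 0
Tile 2: at (1,1), goal (0,1), distance |1-0|+|1-1| = 1
Tile 3: at (1,2), goal (0,2), distance |1-0|+|2-2| = 1
Tile 7: at (2,0), goal (2,0), distance |2-2|+|0-0| = 0
Tile 5: at (2,1), goal (1,1), distance |2-1|+|1-1| = 1
Tile 6: at (2,2), goal (1,2), distance |2-1|+|2-2| = 1
Sum: 2 + 2 + 0 + 1 + 1 + 0 + 1 + 1 = 8

Answer: 8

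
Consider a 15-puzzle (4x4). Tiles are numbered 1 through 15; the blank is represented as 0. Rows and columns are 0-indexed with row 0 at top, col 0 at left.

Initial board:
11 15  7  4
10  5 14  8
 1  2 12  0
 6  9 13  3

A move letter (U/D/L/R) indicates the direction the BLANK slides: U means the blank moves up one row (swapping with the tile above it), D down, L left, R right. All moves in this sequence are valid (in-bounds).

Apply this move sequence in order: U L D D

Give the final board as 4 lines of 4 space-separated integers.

Answer: 11 15  7  4
10  5 12 14
 1  2 13  8
 6  9  0  3

Derivation:
After move 1 (U):
11 15  7  4
10  5 14  0
 1  2 12  8
 6  9 13  3

After move 2 (L):
11 15  7  4
10  5  0 14
 1  2 12  8
 6  9 13  3

After move 3 (D):
11 15  7  4
10  5 12 14
 1  2  0  8
 6  9 13  3

After move 4 (D):
11 15  7  4
10  5 12 14
 1  2 13  8
 6  9  0  3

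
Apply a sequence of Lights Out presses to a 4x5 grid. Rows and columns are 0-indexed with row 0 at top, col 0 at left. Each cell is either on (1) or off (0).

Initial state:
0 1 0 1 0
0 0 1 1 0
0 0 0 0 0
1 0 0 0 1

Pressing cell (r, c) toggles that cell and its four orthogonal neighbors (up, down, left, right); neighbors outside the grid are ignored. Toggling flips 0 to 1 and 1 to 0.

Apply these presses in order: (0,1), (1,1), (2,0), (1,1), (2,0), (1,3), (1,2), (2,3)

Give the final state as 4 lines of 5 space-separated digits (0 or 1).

Answer: 1 0 0 0 0
0 0 1 0 1
0 0 0 0 1
1 0 0 1 1

Derivation:
After press 1 at (0,1):
1 0 1 1 0
0 1 1 1 0
0 0 0 0 0
1 0 0 0 1

After press 2 at (1,1):
1 1 1 1 0
1 0 0 1 0
0 1 0 0 0
1 0 0 0 1

After press 3 at (2,0):
1 1 1 1 0
0 0 0 1 0
1 0 0 0 0
0 0 0 0 1

After press 4 at (1,1):
1 0 1 1 0
1 1 1 1 0
1 1 0 0 0
0 0 0 0 1

After press 5 at (2,0):
1 0 1 1 0
0 1 1 1 0
0 0 0 0 0
1 0 0 0 1

After press 6 at (1,3):
1 0 1 0 0
0 1 0 0 1
0 0 0 1 0
1 0 0 0 1

After press 7 at (1,2):
1 0 0 0 0
0 0 1 1 1
0 0 1 1 0
1 0 0 0 1

After press 8 at (2,3):
1 0 0 0 0
0 0 1 0 1
0 0 0 0 1
1 0 0 1 1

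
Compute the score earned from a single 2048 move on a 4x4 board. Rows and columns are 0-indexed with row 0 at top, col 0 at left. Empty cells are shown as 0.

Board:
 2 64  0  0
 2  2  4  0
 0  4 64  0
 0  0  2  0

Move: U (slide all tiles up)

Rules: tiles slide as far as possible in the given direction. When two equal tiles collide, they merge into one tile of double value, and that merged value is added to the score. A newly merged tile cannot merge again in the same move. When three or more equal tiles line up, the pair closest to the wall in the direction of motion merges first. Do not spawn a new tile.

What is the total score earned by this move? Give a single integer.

Answer: 4

Derivation:
Slide up:
col 0: [2, 2, 0, 0] -> [4, 0, 0, 0]  score +4 (running 4)
col 1: [64, 2, 4, 0] -> [64, 2, 4, 0]  score +0 (running 4)
col 2: [0, 4, 64, 2] -> [4, 64, 2, 0]  score +0 (running 4)
col 3: [0, 0, 0, 0] -> [0, 0, 0, 0]  score +0 (running 4)
Board after move:
 4 64  4  0
 0  2 64  0
 0  4  2  0
 0  0  0  0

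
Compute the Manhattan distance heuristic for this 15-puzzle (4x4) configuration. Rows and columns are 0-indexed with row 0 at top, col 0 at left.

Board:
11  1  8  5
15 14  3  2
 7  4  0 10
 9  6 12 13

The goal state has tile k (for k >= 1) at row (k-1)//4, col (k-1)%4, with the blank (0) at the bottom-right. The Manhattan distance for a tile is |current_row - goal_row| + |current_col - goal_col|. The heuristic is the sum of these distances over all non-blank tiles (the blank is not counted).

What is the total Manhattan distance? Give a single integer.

Answer: 38

Derivation:
Tile 11: at (0,0), goal (2,2), distance |0-2|+|0-2| = 4
Tile 1: at (0,1), goal (0,0), distance |0-0|+|1-0| = 1
Tile 8: at (0,2), goal (1,3), distance |0-1|+|2-3| = 2
Tile 5: at (0,3), goal (1,0), distance |0-1|+|3-0| = 4
Tile 15: at (1,0), goal (3,2), distance |1-3|+|0-2| = 4
Tile 14: at (1,1), goal (3,1), distance |1-3|+|1-1| = 2
Tile 3: at (1,2), goal (0,2), distance |1-0|+|2-2| = 1
Tile 2: at (1,3), goal (0,1), distance |1-0|+|3-1| = 3
Tile 7: at (2,0), goal (1,2), distance |2-1|+|0-2| = 3
Tile 4: at (2,1), goal (0,3), distance |2-0|+|1-3| = 4
Tile 10: at (2,3), goal (2,1), distance |2-2|+|3-1| = 2
Tile 9: at (3,0), goal (2,0), distance |3-2|+|0-0| = 1
Tile 6: at (3,1), goal (1,1), distance |3-1|+|1-1| = 2
Tile 12: at (3,2), goal (2,3), distance |3-2|+|2-3| = 2
Tile 13: at (3,3), goal (3,0), distance |3-3|+|3-0| = 3
Sum: 4 + 1 + 2 + 4 + 4 + 2 + 1 + 3 + 3 + 4 + 2 + 1 + 2 + 2 + 3 = 38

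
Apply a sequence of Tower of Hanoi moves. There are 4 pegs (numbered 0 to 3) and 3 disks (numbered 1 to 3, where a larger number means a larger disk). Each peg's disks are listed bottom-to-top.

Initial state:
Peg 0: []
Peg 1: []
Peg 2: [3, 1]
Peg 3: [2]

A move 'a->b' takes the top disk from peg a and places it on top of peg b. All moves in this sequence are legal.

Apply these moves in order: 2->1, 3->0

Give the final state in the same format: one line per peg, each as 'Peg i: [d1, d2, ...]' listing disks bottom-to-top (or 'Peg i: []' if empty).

Answer: Peg 0: [2]
Peg 1: [1]
Peg 2: [3]
Peg 3: []

Derivation:
After move 1 (2->1):
Peg 0: []
Peg 1: [1]
Peg 2: [3]
Peg 3: [2]

After move 2 (3->0):
Peg 0: [2]
Peg 1: [1]
Peg 2: [3]
Peg 3: []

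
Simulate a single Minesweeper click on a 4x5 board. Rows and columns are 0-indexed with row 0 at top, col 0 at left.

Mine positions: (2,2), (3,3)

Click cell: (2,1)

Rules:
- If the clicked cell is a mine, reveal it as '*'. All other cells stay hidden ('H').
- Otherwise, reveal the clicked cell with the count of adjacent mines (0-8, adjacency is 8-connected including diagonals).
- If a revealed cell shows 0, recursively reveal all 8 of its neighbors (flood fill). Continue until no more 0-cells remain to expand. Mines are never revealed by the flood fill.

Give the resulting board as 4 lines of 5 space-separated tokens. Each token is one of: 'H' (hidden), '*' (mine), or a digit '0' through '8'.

H H H H H
H H H H H
H 1 H H H
H H H H H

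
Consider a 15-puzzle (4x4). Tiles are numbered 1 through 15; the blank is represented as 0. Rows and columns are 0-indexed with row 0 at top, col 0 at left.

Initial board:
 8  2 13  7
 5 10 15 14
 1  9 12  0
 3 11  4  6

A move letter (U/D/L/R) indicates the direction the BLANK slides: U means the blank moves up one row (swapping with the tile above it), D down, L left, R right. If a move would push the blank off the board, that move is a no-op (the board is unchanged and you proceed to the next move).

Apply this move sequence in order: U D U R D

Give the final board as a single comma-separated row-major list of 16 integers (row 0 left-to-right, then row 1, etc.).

Answer: 8, 2, 13, 7, 5, 10, 15, 14, 1, 9, 12, 0, 3, 11, 4, 6

Derivation:
After move 1 (U):
 8  2 13  7
 5 10 15  0
 1  9 12 14
 3 11  4  6

After move 2 (D):
 8  2 13  7
 5 10 15 14
 1  9 12  0
 3 11  4  6

After move 3 (U):
 8  2 13  7
 5 10 15  0
 1  9 12 14
 3 11  4  6

After move 4 (R):
 8  2 13  7
 5 10 15  0
 1  9 12 14
 3 11  4  6

After move 5 (D):
 8  2 13  7
 5 10 15 14
 1  9 12  0
 3 11  4  6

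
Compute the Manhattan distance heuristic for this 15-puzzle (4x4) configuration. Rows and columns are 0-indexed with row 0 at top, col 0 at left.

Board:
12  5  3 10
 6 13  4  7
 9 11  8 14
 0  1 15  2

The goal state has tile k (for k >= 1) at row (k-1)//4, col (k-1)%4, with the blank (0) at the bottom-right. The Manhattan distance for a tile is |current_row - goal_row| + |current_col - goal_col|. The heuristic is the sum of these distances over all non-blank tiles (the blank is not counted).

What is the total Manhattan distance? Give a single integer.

Tile 12: (0,0)->(2,3) = 5
Tile 5: (0,1)->(1,0) = 2
Tile 3: (0,2)->(0,2) = 0
Tile 10: (0,3)->(2,1) = 4
Tile 6: (1,0)->(1,1) = 1
Tile 13: (1,1)->(3,0) = 3
Tile 4: (1,2)->(0,3) = 2
Tile 7: (1,3)->(1,2) = 1
Tile 9: (2,0)->(2,0) = 0
Tile 11: (2,1)->(2,2) = 1
Tile 8: (2,2)->(1,3) = 2
Tile 14: (2,3)->(3,1) = 3
Tile 1: (3,1)->(0,0) = 4
Tile 15: (3,2)->(3,2) = 0
Tile 2: (3,3)->(0,1) = 5
Sum: 5 + 2 + 0 + 4 + 1 + 3 + 2 + 1 + 0 + 1 + 2 + 3 + 4 + 0 + 5 = 33

Answer: 33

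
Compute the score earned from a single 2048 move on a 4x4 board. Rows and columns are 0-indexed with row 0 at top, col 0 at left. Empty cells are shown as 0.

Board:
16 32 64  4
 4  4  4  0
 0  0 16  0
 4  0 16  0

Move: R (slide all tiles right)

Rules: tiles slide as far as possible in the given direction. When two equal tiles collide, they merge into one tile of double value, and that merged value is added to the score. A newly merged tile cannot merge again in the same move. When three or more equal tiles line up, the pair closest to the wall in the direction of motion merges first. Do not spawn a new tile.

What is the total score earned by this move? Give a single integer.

Answer: 8

Derivation:
Slide right:
row 0: [16, 32, 64, 4] -> [16, 32, 64, 4]  score +0 (running 0)
row 1: [4, 4, 4, 0] -> [0, 0, 4, 8]  score +8 (running 8)
row 2: [0, 0, 16, 0] -> [0, 0, 0, 16]  score +0 (running 8)
row 3: [4, 0, 16, 0] -> [0, 0, 4, 16]  score +0 (running 8)
Board after move:
16 32 64  4
 0  0  4  8
 0  0  0 16
 0  0  4 16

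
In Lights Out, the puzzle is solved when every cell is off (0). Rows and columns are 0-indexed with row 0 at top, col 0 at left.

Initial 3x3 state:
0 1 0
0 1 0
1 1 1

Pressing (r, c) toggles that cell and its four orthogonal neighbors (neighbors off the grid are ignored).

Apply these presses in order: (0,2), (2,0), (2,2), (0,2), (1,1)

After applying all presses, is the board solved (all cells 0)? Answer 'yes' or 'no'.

Answer: yes

Derivation:
After press 1 at (0,2):
0 0 1
0 1 1
1 1 1

After press 2 at (2,0):
0 0 1
1 1 1
0 0 1

After press 3 at (2,2):
0 0 1
1 1 0
0 1 0

After press 4 at (0,2):
0 1 0
1 1 1
0 1 0

After press 5 at (1,1):
0 0 0
0 0 0
0 0 0

Lights still on: 0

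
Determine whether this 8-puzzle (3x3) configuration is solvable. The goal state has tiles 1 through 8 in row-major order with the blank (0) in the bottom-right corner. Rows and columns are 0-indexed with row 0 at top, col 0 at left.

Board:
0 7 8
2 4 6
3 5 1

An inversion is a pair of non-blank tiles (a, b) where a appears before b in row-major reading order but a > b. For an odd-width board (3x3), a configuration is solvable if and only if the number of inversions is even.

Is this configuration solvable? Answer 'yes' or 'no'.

Inversions (pairs i<j in row-major order where tile[i] > tile[j] > 0): 20
20 is even, so the puzzle is solvable.

Answer: yes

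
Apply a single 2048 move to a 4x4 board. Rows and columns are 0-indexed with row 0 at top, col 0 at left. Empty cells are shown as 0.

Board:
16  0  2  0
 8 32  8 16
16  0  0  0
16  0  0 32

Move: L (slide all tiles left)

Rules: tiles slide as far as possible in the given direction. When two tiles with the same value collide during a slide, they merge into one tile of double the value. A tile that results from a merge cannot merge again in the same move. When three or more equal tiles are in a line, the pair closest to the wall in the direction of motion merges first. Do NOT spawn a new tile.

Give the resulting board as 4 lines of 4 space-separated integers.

Answer: 16  2  0  0
 8 32  8 16
16  0  0  0
16 32  0  0

Derivation:
Slide left:
row 0: [16, 0, 2, 0] -> [16, 2, 0, 0]
row 1: [8, 32, 8, 16] -> [8, 32, 8, 16]
row 2: [16, 0, 0, 0] -> [16, 0, 0, 0]
row 3: [16, 0, 0, 32] -> [16, 32, 0, 0]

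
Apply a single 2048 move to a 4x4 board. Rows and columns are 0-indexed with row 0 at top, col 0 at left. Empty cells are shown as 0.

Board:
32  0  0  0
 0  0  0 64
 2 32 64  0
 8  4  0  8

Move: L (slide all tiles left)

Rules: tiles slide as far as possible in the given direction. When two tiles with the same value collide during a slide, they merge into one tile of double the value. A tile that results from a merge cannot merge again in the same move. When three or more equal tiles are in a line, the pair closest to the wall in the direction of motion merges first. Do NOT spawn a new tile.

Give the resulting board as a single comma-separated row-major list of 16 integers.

Slide left:
row 0: [32, 0, 0, 0] -> [32, 0, 0, 0]
row 1: [0, 0, 0, 64] -> [64, 0, 0, 0]
row 2: [2, 32, 64, 0] -> [2, 32, 64, 0]
row 3: [8, 4, 0, 8] -> [8, 4, 8, 0]

Answer: 32, 0, 0, 0, 64, 0, 0, 0, 2, 32, 64, 0, 8, 4, 8, 0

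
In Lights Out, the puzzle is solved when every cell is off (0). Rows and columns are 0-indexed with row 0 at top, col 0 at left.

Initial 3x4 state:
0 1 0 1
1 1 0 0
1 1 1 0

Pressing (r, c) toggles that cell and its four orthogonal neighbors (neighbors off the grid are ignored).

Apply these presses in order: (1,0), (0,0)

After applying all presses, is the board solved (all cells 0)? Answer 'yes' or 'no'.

Answer: no

Derivation:
After press 1 at (1,0):
1 1 0 1
0 0 0 0
0 1 1 0

After press 2 at (0,0):
0 0 0 1
1 0 0 0
0 1 1 0

Lights still on: 4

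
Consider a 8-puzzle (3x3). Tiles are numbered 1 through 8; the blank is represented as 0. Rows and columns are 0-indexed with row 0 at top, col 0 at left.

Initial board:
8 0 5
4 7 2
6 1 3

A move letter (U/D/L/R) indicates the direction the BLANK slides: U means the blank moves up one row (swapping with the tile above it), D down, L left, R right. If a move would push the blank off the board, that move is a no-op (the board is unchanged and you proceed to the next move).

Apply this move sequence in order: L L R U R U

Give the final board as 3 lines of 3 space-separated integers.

After move 1 (L):
0 8 5
4 7 2
6 1 3

After move 2 (L):
0 8 5
4 7 2
6 1 3

After move 3 (R):
8 0 5
4 7 2
6 1 3

After move 4 (U):
8 0 5
4 7 2
6 1 3

After move 5 (R):
8 5 0
4 7 2
6 1 3

After move 6 (U):
8 5 0
4 7 2
6 1 3

Answer: 8 5 0
4 7 2
6 1 3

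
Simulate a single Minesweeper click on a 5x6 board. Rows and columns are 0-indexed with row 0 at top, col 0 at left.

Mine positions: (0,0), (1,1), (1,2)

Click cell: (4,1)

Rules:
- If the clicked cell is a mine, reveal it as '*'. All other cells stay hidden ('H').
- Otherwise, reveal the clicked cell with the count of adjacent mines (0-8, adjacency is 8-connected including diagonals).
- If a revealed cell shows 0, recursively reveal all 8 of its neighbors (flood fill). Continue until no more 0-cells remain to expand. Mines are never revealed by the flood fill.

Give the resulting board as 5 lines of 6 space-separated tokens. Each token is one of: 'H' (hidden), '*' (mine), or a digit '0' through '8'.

H H H 1 0 0
H H H 1 0 0
1 2 2 1 0 0
0 0 0 0 0 0
0 0 0 0 0 0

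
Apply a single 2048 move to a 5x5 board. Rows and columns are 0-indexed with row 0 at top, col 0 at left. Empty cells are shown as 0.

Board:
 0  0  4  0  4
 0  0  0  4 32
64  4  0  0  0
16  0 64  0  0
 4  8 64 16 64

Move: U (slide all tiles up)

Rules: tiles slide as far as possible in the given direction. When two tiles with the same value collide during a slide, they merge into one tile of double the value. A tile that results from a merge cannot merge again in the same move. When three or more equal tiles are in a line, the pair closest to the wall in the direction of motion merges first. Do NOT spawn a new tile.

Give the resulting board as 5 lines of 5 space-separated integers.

Answer:  64   4   4   4   4
 16   8 128  16  32
  4   0   0   0  64
  0   0   0   0   0
  0   0   0   0   0

Derivation:
Slide up:
col 0: [0, 0, 64, 16, 4] -> [64, 16, 4, 0, 0]
col 1: [0, 0, 4, 0, 8] -> [4, 8, 0, 0, 0]
col 2: [4, 0, 0, 64, 64] -> [4, 128, 0, 0, 0]
col 3: [0, 4, 0, 0, 16] -> [4, 16, 0, 0, 0]
col 4: [4, 32, 0, 0, 64] -> [4, 32, 64, 0, 0]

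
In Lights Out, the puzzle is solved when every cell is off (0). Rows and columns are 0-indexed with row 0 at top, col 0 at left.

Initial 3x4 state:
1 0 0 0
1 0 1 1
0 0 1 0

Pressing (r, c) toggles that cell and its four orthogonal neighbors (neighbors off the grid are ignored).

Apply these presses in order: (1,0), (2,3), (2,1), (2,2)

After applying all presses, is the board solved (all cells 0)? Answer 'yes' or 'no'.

Answer: yes

Derivation:
After press 1 at (1,0):
0 0 0 0
0 1 1 1
1 0 1 0

After press 2 at (2,3):
0 0 0 0
0 1 1 0
1 0 0 1

After press 3 at (2,1):
0 0 0 0
0 0 1 0
0 1 1 1

After press 4 at (2,2):
0 0 0 0
0 0 0 0
0 0 0 0

Lights still on: 0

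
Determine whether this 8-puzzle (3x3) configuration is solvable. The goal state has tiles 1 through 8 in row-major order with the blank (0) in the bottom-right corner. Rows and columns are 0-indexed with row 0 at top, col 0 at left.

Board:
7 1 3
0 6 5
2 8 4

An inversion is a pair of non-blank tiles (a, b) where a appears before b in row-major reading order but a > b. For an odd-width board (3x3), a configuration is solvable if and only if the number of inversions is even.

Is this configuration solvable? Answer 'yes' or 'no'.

Inversions (pairs i<j in row-major order where tile[i] > tile[j] > 0): 13
13 is odd, so the puzzle is not solvable.

Answer: no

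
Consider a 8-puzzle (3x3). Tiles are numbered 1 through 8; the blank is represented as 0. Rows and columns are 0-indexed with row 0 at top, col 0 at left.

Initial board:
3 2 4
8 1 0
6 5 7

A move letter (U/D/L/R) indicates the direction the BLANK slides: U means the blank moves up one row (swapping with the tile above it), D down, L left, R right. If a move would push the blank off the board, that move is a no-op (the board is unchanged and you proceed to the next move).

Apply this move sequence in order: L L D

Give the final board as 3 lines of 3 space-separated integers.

Answer: 3 2 4
6 8 1
0 5 7

Derivation:
After move 1 (L):
3 2 4
8 0 1
6 5 7

After move 2 (L):
3 2 4
0 8 1
6 5 7

After move 3 (D):
3 2 4
6 8 1
0 5 7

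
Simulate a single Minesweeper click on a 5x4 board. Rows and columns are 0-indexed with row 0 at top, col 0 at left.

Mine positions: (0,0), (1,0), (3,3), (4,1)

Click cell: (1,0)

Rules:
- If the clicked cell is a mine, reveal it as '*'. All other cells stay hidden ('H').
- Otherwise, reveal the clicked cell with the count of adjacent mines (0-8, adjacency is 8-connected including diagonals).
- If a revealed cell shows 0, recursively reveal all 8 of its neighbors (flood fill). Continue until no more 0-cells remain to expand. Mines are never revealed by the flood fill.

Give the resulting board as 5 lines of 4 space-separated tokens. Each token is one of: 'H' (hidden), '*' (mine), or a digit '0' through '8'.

H H H H
* H H H
H H H H
H H H H
H H H H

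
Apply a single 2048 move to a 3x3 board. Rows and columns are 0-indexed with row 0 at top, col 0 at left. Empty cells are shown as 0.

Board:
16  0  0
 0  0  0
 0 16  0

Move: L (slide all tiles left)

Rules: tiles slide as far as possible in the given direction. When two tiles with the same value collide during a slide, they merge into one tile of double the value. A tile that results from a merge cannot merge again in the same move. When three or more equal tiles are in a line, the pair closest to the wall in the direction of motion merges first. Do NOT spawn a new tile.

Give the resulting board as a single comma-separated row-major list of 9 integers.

Answer: 16, 0, 0, 0, 0, 0, 16, 0, 0

Derivation:
Slide left:
row 0: [16, 0, 0] -> [16, 0, 0]
row 1: [0, 0, 0] -> [0, 0, 0]
row 2: [0, 16, 0] -> [16, 0, 0]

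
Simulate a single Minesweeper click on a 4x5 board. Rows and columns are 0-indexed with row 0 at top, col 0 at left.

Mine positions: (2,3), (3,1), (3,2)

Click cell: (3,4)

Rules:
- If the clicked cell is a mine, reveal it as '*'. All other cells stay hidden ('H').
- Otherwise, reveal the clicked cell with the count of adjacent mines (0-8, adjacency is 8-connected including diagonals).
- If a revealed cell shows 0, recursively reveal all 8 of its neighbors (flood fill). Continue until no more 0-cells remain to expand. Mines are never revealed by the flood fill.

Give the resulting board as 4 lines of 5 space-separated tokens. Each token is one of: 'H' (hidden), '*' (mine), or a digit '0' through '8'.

H H H H H
H H H H H
H H H H H
H H H H 1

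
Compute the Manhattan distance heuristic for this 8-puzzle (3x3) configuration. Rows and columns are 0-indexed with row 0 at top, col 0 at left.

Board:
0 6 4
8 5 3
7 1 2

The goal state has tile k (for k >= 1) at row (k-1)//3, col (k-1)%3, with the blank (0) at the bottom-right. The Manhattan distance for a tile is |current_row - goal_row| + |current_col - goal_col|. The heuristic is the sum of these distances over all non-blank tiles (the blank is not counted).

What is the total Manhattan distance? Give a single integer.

Tile 6: at (0,1), goal (1,2), distance |0-1|+|1-2| = 2
Tile 4: at (0,2), goal (1,0), distance |0-1|+|2-0| = 3
Tile 8: at (1,0), goal (2,1), distance |1-2|+|0-1| = 2
Tile 5: at (1,1), goal (1,1), distance |1-1|+|1-1| = 0
Tile 3: at (1,2), goal (0,2), distance |1-0|+|2-2| = 1
Tile 7: at (2,0), goal (2,0), distance |2-2|+|0-0| = 0
Tile 1: at (2,1), goal (0,0), distance |2-0|+|1-0| = 3
Tile 2: at (2,2), goal (0,1), distance |2-0|+|2-1| = 3
Sum: 2 + 3 + 2 + 0 + 1 + 0 + 3 + 3 = 14

Answer: 14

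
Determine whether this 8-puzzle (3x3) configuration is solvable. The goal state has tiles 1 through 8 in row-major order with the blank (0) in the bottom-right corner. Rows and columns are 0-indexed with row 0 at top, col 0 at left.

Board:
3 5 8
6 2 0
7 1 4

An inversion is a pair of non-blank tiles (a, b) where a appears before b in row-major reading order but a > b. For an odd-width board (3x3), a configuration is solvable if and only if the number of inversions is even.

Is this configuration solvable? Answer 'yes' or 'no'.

Inversions (pairs i<j in row-major order where tile[i] > tile[j] > 0): 16
16 is even, so the puzzle is solvable.

Answer: yes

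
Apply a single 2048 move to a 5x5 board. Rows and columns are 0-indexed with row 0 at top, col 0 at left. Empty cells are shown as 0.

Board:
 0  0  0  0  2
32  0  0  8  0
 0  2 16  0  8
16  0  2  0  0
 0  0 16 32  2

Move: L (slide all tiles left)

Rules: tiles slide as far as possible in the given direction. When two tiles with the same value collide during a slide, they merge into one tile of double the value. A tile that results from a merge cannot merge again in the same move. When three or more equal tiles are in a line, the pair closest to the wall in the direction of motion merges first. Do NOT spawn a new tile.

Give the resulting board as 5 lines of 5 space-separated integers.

Answer:  2  0  0  0  0
32  8  0  0  0
 2 16  8  0  0
16  2  0  0  0
16 32  2  0  0

Derivation:
Slide left:
row 0: [0, 0, 0, 0, 2] -> [2, 0, 0, 0, 0]
row 1: [32, 0, 0, 8, 0] -> [32, 8, 0, 0, 0]
row 2: [0, 2, 16, 0, 8] -> [2, 16, 8, 0, 0]
row 3: [16, 0, 2, 0, 0] -> [16, 2, 0, 0, 0]
row 4: [0, 0, 16, 32, 2] -> [16, 32, 2, 0, 0]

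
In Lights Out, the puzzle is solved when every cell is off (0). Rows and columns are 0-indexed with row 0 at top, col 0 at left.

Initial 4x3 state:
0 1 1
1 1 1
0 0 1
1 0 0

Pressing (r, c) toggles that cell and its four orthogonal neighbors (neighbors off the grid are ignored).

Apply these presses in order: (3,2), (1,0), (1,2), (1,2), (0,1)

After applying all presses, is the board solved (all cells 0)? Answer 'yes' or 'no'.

Answer: no

Derivation:
After press 1 at (3,2):
0 1 1
1 1 1
0 0 0
1 1 1

After press 2 at (1,0):
1 1 1
0 0 1
1 0 0
1 1 1

After press 3 at (1,2):
1 1 0
0 1 0
1 0 1
1 1 1

After press 4 at (1,2):
1 1 1
0 0 1
1 0 0
1 1 1

After press 5 at (0,1):
0 0 0
0 1 1
1 0 0
1 1 1

Lights still on: 6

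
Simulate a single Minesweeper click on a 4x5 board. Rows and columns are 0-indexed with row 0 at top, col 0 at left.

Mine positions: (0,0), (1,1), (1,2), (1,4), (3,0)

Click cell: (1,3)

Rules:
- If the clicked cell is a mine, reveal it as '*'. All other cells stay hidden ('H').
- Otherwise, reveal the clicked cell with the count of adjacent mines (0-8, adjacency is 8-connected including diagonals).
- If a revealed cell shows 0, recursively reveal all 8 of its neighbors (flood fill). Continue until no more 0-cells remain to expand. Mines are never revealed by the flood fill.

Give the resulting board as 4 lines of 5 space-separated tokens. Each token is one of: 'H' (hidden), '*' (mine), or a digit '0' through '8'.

H H H H H
H H H 2 H
H H H H H
H H H H H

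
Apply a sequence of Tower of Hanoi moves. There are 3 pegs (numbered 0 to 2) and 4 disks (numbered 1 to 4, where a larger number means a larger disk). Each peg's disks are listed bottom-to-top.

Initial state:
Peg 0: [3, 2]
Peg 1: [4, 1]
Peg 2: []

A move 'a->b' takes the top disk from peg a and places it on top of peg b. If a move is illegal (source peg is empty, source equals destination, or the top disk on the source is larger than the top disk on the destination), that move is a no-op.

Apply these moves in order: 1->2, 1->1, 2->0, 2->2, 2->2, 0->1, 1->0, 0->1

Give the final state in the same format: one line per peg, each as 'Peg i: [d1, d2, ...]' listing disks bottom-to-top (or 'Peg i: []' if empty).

Answer: Peg 0: [3, 2]
Peg 1: [4, 1]
Peg 2: []

Derivation:
After move 1 (1->2):
Peg 0: [3, 2]
Peg 1: [4]
Peg 2: [1]

After move 2 (1->1):
Peg 0: [3, 2]
Peg 1: [4]
Peg 2: [1]

After move 3 (2->0):
Peg 0: [3, 2, 1]
Peg 1: [4]
Peg 2: []

After move 4 (2->2):
Peg 0: [3, 2, 1]
Peg 1: [4]
Peg 2: []

After move 5 (2->2):
Peg 0: [3, 2, 1]
Peg 1: [4]
Peg 2: []

After move 6 (0->1):
Peg 0: [3, 2]
Peg 1: [4, 1]
Peg 2: []

After move 7 (1->0):
Peg 0: [3, 2, 1]
Peg 1: [4]
Peg 2: []

After move 8 (0->1):
Peg 0: [3, 2]
Peg 1: [4, 1]
Peg 2: []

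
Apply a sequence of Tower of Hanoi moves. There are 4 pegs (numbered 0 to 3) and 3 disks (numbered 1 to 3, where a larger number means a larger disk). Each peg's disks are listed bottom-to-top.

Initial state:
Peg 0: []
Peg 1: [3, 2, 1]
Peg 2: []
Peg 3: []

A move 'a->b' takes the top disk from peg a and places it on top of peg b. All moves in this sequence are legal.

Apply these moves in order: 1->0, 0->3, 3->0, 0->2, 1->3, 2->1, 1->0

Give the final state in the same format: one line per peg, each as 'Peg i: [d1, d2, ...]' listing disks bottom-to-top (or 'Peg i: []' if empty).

Answer: Peg 0: [1]
Peg 1: [3]
Peg 2: []
Peg 3: [2]

Derivation:
After move 1 (1->0):
Peg 0: [1]
Peg 1: [3, 2]
Peg 2: []
Peg 3: []

After move 2 (0->3):
Peg 0: []
Peg 1: [3, 2]
Peg 2: []
Peg 3: [1]

After move 3 (3->0):
Peg 0: [1]
Peg 1: [3, 2]
Peg 2: []
Peg 3: []

After move 4 (0->2):
Peg 0: []
Peg 1: [3, 2]
Peg 2: [1]
Peg 3: []

After move 5 (1->3):
Peg 0: []
Peg 1: [3]
Peg 2: [1]
Peg 3: [2]

After move 6 (2->1):
Peg 0: []
Peg 1: [3, 1]
Peg 2: []
Peg 3: [2]

After move 7 (1->0):
Peg 0: [1]
Peg 1: [3]
Peg 2: []
Peg 3: [2]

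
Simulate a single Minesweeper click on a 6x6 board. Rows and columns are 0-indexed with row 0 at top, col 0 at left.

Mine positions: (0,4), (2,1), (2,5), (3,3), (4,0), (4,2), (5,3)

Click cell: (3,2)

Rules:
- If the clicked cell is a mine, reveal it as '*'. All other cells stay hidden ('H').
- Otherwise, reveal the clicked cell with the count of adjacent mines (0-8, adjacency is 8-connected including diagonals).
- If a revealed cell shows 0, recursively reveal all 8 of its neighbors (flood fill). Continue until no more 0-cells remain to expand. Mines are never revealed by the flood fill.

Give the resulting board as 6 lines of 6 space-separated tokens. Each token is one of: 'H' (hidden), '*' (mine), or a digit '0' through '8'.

H H H H H H
H H H H H H
H H H H H H
H H 3 H H H
H H H H H H
H H H H H H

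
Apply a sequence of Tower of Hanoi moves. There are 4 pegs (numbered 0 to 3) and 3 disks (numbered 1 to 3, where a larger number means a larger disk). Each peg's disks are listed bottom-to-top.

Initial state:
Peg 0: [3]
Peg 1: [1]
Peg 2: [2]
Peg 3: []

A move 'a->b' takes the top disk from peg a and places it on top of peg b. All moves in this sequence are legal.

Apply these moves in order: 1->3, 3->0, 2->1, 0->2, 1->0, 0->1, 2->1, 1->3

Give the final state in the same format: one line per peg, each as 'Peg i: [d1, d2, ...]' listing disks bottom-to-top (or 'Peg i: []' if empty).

Answer: Peg 0: [3]
Peg 1: [2]
Peg 2: []
Peg 3: [1]

Derivation:
After move 1 (1->3):
Peg 0: [3]
Peg 1: []
Peg 2: [2]
Peg 3: [1]

After move 2 (3->0):
Peg 0: [3, 1]
Peg 1: []
Peg 2: [2]
Peg 3: []

After move 3 (2->1):
Peg 0: [3, 1]
Peg 1: [2]
Peg 2: []
Peg 3: []

After move 4 (0->2):
Peg 0: [3]
Peg 1: [2]
Peg 2: [1]
Peg 3: []

After move 5 (1->0):
Peg 0: [3, 2]
Peg 1: []
Peg 2: [1]
Peg 3: []

After move 6 (0->1):
Peg 0: [3]
Peg 1: [2]
Peg 2: [1]
Peg 3: []

After move 7 (2->1):
Peg 0: [3]
Peg 1: [2, 1]
Peg 2: []
Peg 3: []

After move 8 (1->3):
Peg 0: [3]
Peg 1: [2]
Peg 2: []
Peg 3: [1]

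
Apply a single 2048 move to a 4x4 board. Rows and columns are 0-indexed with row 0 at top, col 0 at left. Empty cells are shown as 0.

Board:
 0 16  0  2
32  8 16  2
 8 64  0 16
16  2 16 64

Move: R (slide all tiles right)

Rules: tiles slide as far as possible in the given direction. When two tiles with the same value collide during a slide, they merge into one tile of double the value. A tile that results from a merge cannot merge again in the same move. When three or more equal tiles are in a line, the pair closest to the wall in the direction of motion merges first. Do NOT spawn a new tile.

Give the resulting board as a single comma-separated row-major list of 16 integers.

Slide right:
row 0: [0, 16, 0, 2] -> [0, 0, 16, 2]
row 1: [32, 8, 16, 2] -> [32, 8, 16, 2]
row 2: [8, 64, 0, 16] -> [0, 8, 64, 16]
row 3: [16, 2, 16, 64] -> [16, 2, 16, 64]

Answer: 0, 0, 16, 2, 32, 8, 16, 2, 0, 8, 64, 16, 16, 2, 16, 64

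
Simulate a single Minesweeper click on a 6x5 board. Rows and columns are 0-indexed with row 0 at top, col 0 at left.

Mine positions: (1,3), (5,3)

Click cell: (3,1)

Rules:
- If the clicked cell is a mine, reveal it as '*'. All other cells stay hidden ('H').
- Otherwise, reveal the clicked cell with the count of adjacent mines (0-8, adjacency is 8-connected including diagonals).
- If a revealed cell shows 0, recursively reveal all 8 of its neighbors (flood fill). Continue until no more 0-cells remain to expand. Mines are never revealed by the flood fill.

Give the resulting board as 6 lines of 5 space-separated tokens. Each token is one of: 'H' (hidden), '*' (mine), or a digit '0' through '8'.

0 0 1 H H
0 0 1 H H
0 0 1 1 1
0 0 0 0 0
0 0 1 1 1
0 0 1 H H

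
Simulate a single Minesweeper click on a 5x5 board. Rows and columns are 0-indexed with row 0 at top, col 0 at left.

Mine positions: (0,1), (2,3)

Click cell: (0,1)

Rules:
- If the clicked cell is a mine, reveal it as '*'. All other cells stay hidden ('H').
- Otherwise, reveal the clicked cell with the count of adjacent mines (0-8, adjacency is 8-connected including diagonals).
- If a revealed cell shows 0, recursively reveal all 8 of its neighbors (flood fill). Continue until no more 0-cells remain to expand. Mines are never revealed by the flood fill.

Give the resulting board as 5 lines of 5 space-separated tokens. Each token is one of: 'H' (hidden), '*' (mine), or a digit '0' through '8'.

H * H H H
H H H H H
H H H H H
H H H H H
H H H H H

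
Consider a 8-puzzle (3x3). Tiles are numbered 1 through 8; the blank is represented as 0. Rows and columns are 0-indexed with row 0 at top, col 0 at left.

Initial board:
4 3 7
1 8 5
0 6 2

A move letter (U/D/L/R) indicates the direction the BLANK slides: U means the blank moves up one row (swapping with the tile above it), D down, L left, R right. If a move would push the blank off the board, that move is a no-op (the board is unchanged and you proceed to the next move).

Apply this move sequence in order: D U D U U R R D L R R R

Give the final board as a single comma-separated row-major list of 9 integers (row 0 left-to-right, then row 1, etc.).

After move 1 (D):
4 3 7
1 8 5
0 6 2

After move 2 (U):
4 3 7
0 8 5
1 6 2

After move 3 (D):
4 3 7
1 8 5
0 6 2

After move 4 (U):
4 3 7
0 8 5
1 6 2

After move 5 (U):
0 3 7
4 8 5
1 6 2

After move 6 (R):
3 0 7
4 8 5
1 6 2

After move 7 (R):
3 7 0
4 8 5
1 6 2

After move 8 (D):
3 7 5
4 8 0
1 6 2

After move 9 (L):
3 7 5
4 0 8
1 6 2

After move 10 (R):
3 7 5
4 8 0
1 6 2

After move 11 (R):
3 7 5
4 8 0
1 6 2

After move 12 (R):
3 7 5
4 8 0
1 6 2

Answer: 3, 7, 5, 4, 8, 0, 1, 6, 2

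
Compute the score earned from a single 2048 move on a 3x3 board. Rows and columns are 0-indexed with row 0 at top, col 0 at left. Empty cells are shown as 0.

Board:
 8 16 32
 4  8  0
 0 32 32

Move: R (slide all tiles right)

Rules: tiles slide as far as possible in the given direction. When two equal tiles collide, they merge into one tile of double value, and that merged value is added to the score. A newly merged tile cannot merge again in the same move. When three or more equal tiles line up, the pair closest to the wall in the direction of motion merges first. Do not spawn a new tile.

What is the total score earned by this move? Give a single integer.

Slide right:
row 0: [8, 16, 32] -> [8, 16, 32]  score +0 (running 0)
row 1: [4, 8, 0] -> [0, 4, 8]  score +0 (running 0)
row 2: [0, 32, 32] -> [0, 0, 64]  score +64 (running 64)
Board after move:
 8 16 32
 0  4  8
 0  0 64

Answer: 64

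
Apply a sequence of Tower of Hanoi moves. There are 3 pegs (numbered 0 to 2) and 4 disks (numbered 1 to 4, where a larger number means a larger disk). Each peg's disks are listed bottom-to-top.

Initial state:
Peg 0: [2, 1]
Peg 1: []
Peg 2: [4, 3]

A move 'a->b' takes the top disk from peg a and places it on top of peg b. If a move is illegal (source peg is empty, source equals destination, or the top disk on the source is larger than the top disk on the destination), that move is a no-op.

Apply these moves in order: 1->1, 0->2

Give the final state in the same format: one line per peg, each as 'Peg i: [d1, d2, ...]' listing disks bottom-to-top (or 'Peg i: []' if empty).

After move 1 (1->1):
Peg 0: [2, 1]
Peg 1: []
Peg 2: [4, 3]

After move 2 (0->2):
Peg 0: [2]
Peg 1: []
Peg 2: [4, 3, 1]

Answer: Peg 0: [2]
Peg 1: []
Peg 2: [4, 3, 1]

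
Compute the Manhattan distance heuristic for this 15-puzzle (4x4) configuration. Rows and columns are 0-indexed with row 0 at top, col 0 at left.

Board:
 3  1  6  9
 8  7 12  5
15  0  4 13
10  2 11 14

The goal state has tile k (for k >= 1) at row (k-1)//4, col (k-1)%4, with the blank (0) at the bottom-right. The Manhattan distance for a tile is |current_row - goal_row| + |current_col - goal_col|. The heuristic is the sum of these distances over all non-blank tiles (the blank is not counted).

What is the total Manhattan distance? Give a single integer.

Tile 3: at (0,0), goal (0,2), distance |0-0|+|0-2| = 2
Tile 1: at (0,1), goal (0,0), distance |0-0|+|1-0| = 1
Tile 6: at (0,2), goal (1,1), distance |0-1|+|2-1| = 2
Tile 9: at (0,3), goal (2,0), distance |0-2|+|3-0| = 5
Tile 8: at (1,0), goal (1,3), distance |1-1|+|0-3| = 3
Tile 7: at (1,1), goal (1,2), distance |1-1|+|1-2| = 1
Tile 12: at (1,2), goal (2,3), distance |1-2|+|2-3| = 2
Tile 5: at (1,3), goal (1,0), distance |1-1|+|3-0| = 3
Tile 15: at (2,0), goal (3,2), distance |2-3|+|0-2| = 3
Tile 4: at (2,2), goal (0,3), distance |2-0|+|2-3| = 3
Tile 13: at (2,3), goal (3,0), distance |2-3|+|3-0| = 4
Tile 10: at (3,0), goal (2,1), distance |3-2|+|0-1| = 2
Tile 2: at (3,1), goal (0,1), distance |3-0|+|1-1| = 3
Tile 11: at (3,2), goal (2,2), distance |3-2|+|2-2| = 1
Tile 14: at (3,3), goal (3,1), distance |3-3|+|3-1| = 2
Sum: 2 + 1 + 2 + 5 + 3 + 1 + 2 + 3 + 3 + 3 + 4 + 2 + 3 + 1 + 2 = 37

Answer: 37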